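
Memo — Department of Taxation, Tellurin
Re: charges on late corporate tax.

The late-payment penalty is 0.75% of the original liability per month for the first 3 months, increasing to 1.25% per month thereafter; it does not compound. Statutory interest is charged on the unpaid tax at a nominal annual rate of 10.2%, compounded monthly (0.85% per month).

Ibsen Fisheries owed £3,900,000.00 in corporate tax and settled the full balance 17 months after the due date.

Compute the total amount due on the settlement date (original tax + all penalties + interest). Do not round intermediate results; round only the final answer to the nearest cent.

£5,273,799.60

Penalty, months 1–3: 3 × 0.75% × £3,900,000.00 = £87,750.00
Penalty, months 4–17: 14 × 1.25% × £3,900,000.00 = £682,500.00
Interest: £3,900,000.00 × ((1 + 0.0085)^17 − 1) = £3,900,000.00 × 0.1547563… = £603,549.6014…
Total = £3,900,000.00 + £770,250.0000 + £603,549.6014… = £5,273,799.60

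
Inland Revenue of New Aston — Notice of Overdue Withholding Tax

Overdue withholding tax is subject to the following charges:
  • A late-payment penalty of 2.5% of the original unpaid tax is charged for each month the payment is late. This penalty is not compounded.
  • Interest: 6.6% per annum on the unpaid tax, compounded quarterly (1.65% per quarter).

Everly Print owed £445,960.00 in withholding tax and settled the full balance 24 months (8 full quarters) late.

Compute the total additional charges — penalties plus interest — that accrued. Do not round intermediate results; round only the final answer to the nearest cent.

Late-payment penalty: 24 × 2.5% × £445,960.00 = £267,576.00
Interest: £445,960.00 × ((1 + 0.0165)^8 − 1) = £445,960.00 × 0.1398798… = £62,380.8029…
Penalties + interest = £267,576.0000 + £62,380.8029… = £329,956.80

£329,956.80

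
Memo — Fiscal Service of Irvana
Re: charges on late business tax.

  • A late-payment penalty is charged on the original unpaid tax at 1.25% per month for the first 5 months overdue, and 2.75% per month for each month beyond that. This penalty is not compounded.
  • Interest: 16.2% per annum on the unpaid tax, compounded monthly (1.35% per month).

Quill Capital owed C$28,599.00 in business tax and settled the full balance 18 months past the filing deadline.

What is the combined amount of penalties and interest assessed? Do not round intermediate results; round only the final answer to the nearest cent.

Penalty, months 1–5: 5 × 1.25% × C$28,599.00 = C$1,787.44…
Penalty, months 6–18: 13 × 2.75% × C$28,599.00 = C$10,224.14…
Interest: C$28,599.00 × ((1 + 0.0135)^18 − 1) = C$28,599.00 × 0.2729975… = C$7,807.4558…
Penalties + interest = C$12,011.5800 + C$7,807.4558… = C$19,819.04

C$19,819.04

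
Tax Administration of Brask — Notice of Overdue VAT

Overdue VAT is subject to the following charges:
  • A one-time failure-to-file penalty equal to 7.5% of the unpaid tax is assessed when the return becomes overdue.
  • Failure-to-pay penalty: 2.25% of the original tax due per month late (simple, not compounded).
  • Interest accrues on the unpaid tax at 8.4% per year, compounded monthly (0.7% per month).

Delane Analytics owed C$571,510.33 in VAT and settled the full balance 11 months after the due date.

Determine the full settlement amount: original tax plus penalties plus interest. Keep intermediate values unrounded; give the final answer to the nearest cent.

Failure-to-file penalty: 7.5% × C$571,510.33 = C$42,863.27…
Failure-to-pay penalty: 11 × 2.25% × C$571,510.33 = C$141,448.81…
Interest: C$571,510.33 × ((1 + 0.007)^11 − 1) = C$571,510.33 × 0.0797524… = C$45,579.3177…
Total = C$571,510.33 + C$184,312.0814… + C$45,579.3177… = C$801,401.73

C$801,401.73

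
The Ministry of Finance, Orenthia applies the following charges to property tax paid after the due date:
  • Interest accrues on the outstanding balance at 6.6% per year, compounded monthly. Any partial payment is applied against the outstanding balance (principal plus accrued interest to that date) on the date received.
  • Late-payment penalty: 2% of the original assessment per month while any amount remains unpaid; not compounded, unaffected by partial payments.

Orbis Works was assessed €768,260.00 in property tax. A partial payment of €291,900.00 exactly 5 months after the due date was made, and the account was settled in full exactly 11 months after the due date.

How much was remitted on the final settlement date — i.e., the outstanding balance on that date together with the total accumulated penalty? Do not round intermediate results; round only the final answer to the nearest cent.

€683,390.32

Monthly rate = 6.6% ÷ 12 = 0.55%
Balance at month 5: €768,260.0000 × (1 + 0.0055)^5 = €789,620.8304…
After €291,900.00 payment: €789,620.8304… − €291,900.00 = €497,720.8304…
Balance at month 11: €497,720.8304… × (1 + 0.0055)^6 = €514,373.1216…
Penalty: 11 × 2% × €768,260.00 = €169,017.20
Final settlement = outstanding balance + penalty = €514,373.1216… + €169,017.20 = €683,390.32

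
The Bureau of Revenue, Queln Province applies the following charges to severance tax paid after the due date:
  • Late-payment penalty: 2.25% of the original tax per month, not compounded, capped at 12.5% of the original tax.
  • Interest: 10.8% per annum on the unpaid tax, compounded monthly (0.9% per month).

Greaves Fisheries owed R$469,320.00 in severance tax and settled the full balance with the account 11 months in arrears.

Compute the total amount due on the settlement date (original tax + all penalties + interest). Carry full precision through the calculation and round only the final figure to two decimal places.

R$576,595.98

Penalty (uncapped): 11 × 2.25% × R$469,320.00 = R$116,156.70; cap = 12.5% × R$469,320.00 = R$58,665.00 → penalty = R$58,665.00
Interest: R$469,320.00 × ((1 + 0.009)^11 − 1) = R$469,320.00 × 0.1035775… = R$48,610.9818…
Total = R$469,320.00 + R$58,665.0000 + R$48,610.9818… = R$576,595.98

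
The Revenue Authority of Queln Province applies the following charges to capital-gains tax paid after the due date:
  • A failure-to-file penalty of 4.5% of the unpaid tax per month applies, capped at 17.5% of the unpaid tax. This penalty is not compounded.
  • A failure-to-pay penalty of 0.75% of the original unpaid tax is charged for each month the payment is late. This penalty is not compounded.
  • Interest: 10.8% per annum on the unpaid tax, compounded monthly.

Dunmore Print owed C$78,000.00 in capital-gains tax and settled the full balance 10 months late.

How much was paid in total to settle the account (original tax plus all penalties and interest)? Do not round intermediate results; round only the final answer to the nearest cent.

C$104,811.24

Failure-to-file: 10 × 4.5% × C$78,000.00 = C$35,100.00, capped at 17.5% × C$78,000.00 = C$13,650.00
Failure-to-pay penalty = 0.75% × C$78,000.00 × 10 mo = C$5,850.00
Interest (10.8%/yr ÷ 12 = 0.9%/month): C$78,000.00 × ((1 + 0.009)^10 − 1) = C$7,311.2421…
Total = C$78,000.00 + C$19,500.0000 + C$7,311.2421… = C$104,811.24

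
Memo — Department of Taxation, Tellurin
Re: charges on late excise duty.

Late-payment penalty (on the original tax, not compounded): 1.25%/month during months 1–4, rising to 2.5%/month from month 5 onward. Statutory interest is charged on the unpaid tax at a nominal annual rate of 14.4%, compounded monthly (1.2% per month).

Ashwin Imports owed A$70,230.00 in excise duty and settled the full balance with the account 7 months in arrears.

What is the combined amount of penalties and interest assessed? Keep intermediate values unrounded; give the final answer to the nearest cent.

A$14,894.74

Penalty, months 1–4: 4 × 1.25% × A$70,230.00 = A$3,511.50
Penalty, months 5–7: 3 × 2.5% × A$70,230.00 = A$5,267.25
Interest: A$70,230.00 × ((1 + 0.012)^7 − 1) = A$70,230.00 × 0.0870852… = A$6,115.9944…
Penalties + interest = A$8,778.7500 + A$6,115.9944… = A$14,894.74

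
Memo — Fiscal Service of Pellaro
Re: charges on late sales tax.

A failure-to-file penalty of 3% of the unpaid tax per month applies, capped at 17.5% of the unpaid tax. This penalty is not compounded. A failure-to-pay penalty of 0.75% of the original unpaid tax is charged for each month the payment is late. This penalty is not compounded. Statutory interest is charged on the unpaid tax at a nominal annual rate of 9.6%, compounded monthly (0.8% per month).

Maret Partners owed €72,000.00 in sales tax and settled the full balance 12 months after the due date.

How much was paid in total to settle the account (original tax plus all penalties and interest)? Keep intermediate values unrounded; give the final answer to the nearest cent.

Failure-to-file: 12 × 3% × €72,000.00 = €25,920.00, capped at 17.5% × €72,000.00 = €12,600.00
Failure-to-pay penalty: 12 × 0.75% × €72,000.00 = €6,480.00
Interest: €72,000.00 × ((1 + 0.008)^12 − 1) = €72,000.00 × 0.1003387… = €7,224.3859…
Total = €72,000.00 + €19,080.0000 + €7,224.3859… = €98,304.39

€98,304.39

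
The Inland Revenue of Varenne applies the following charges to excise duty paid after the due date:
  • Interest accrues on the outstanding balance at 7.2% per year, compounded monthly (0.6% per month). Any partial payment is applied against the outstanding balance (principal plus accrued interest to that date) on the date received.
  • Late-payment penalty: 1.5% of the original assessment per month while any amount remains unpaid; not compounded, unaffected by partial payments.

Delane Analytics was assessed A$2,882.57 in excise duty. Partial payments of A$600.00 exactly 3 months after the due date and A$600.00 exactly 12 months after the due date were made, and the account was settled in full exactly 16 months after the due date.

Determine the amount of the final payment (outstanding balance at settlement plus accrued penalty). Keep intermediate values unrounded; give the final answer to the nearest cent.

A$2,600.87

Balance at month 3: A$2,882.5700 × (1 + 0.006)^3 = A$2,934.7682…
After A$600.00 payment: A$2,934.7682… − A$600.00 = A$2,334.7682…
Balance at month 12: A$2,334.7682… × (1 + 0.006)^9 = A$2,463.9143…
After A$600.00 payment: A$2,463.9143… − A$600.00 = A$1,863.9143…
Balance at month 16: A$1,863.9143… × (1 + 0.006)^4 = A$1,909.0524…
Penalty: 16 × 1.5% × A$2,882.57 = A$691.82…
Final settlement = outstanding balance + penalty = A$1,909.0524… + A$691.82… = A$2,600.87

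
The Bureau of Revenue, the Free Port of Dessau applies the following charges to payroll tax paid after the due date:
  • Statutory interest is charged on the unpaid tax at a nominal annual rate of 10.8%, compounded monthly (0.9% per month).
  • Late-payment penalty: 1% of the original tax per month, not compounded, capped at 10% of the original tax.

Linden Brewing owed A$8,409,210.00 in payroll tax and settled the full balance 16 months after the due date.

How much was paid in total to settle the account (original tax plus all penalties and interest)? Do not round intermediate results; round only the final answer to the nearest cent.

A$10,546,330.36

Penalty (uncapped): 16 × 1% × A$8,409,210.00 = A$1,345,473.60; cap = 10% × A$8,409,210.00 = A$840,921.00 → penalty = A$840,921.00
Interest: A$8,409,210.00 × ((1 + 0.009)^16 − 1) = A$8,409,210.00 × 0.1541404… = A$1,296,199.3568…
Total = A$8,409,210.00 + A$840,921.0000 + A$1,296,199.3568… = A$10,546,330.36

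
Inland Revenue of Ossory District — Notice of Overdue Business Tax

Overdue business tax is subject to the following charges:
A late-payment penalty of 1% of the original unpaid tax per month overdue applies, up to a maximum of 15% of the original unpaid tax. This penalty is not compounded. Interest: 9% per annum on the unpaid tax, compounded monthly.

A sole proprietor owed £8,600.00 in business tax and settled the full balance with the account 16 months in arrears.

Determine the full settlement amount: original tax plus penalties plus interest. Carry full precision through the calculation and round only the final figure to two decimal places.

£10,982.13

Penalty (uncapped): 16 × 1% × £8,600.00 = £1,376.00; cap = 15% × £8,600.00 = £1,290.00 → penalty = £1,290.00
Interest (9%/yr ÷ 12 = 0.75%/month): £8,600.00 × ((1 + 0.0075)^16 − 1) = £1,092.1322…
Total = £8,600.00 + £1,290.0000 + £1,092.1322… = £10,982.13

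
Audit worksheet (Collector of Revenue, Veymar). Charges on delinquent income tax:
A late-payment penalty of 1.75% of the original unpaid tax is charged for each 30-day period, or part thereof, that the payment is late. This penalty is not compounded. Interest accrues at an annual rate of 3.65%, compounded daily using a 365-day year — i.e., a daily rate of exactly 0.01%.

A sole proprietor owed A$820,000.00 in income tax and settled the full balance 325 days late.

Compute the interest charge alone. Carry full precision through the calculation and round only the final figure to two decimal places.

A$27,086.42

Interest: A$820,000.00 × ((1 + 0.0001)^325 − 1) = A$820,000.00 × 0.03303221… = A$27,086.4160…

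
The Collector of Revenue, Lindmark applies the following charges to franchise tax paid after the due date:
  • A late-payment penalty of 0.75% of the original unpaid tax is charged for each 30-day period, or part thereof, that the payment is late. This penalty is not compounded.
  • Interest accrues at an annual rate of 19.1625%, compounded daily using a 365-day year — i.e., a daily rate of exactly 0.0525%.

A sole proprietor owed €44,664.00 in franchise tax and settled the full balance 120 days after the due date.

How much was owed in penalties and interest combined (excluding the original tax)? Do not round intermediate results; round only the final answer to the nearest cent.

Penalty periods: ⌈120/30⌉ = 4; penalty = 4 × 0.75% × €44,664.00 = €1,339.92
Interest: €44,664.00 × ((1 + 0.000525)^120 − 1) = €44,664.00 × 0.06500923… = €2,903.5724…
Penalties + interest = €1,339.9200 + €2,903.5724… = €4,243.49

€4,243.49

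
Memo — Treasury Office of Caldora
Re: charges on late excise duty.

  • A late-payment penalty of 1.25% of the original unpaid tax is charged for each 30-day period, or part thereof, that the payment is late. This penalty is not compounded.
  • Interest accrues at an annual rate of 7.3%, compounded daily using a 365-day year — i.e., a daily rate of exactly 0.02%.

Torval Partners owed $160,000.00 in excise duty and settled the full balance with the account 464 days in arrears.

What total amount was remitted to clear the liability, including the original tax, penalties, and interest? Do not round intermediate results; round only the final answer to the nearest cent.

$207,557.13

Penalty periods: ⌈464/30⌉ = 16; penalty = 16 × 1.25% × $160,000.00 = $32,000.00
Interest: $160,000.00 × ((1 + 0.0002)^464 − 1) = $160,000.00 × 0.09723208… = $15,557.1334…
Total = $160,000.00 + $32,000.0000 + $15,557.1334… = $207,557.13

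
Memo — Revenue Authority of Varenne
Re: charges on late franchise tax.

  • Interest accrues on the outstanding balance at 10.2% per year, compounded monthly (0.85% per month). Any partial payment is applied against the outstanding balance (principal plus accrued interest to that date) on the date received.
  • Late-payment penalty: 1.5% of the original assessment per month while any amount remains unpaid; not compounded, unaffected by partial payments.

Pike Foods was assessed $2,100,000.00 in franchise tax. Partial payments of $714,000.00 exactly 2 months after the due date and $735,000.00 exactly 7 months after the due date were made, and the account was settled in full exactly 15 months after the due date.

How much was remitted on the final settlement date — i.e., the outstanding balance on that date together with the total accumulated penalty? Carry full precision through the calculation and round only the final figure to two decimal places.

$1,273,241.86

Balance at month 2: $2,100,000.0000 × (1 + 0.0085)^2 = $2,135,851.7250
After $714,000.00 payment: $2,135,851.7250 − $714,000.00 = $1,421,851.7250
Balance at month 7: $1,421,851.7250 × (1 + 0.0085)^5 = $1,483,316.4803…
After $735,000.00 payment: $1,483,316.4803… − $735,000.00 = $748,316.4803…
Balance at month 15: $748,316.4803… × (1 + 0.0085)^8 = $800,741.8559…
Penalty: 15 × 1.5% × $2,100,000.00 = $472,500.00
Final settlement = outstanding balance + penalty = $800,741.8559… + $472,500.00 = $1,273,241.86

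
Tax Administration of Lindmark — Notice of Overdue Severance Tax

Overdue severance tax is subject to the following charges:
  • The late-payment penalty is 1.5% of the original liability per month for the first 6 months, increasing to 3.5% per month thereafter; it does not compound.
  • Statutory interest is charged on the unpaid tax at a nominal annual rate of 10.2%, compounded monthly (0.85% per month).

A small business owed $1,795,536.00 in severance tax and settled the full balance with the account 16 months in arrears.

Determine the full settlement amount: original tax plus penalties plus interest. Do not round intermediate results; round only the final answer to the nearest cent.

$2,845,966.95

Penalty, months 1–6: 6 × 1.5% × $1,795,536.00 = $161,598.24
Penalty, months 7–16: 10 × 3.5% × $1,795,536.00 = $628,437.60
Interest: $1,795,536.00 × ((1 + 0.0085)^16 − 1) = $1,795,536.00 × 0.1450236… = $260,395.1079…
Total = $1,795,536.00 + $790,035.8400 + $260,395.1079… = $2,845,966.95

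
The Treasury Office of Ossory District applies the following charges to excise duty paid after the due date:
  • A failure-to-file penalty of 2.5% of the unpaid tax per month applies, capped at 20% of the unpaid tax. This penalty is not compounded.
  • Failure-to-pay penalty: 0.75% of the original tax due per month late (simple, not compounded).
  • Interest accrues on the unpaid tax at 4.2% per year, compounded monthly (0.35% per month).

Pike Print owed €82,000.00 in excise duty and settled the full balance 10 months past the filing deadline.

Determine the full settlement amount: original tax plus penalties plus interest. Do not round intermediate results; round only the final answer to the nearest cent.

€107,465.63

Failure-to-file: 10 × 2.5% × €82,000.00 = €20,500.00, capped at 20% × €82,000.00 = €16,400.00
Failure-to-pay penalty: 10 × 0.75% × €82,000.00 = €6,150.00
Interest: €82,000.00 × ((1 + 0.0035)^10 − 1) = €82,000.00 × 0.0355564… = €2,915.6270…
Total = €82,000.00 + €22,550.0000 + €2,915.6270… = €107,465.63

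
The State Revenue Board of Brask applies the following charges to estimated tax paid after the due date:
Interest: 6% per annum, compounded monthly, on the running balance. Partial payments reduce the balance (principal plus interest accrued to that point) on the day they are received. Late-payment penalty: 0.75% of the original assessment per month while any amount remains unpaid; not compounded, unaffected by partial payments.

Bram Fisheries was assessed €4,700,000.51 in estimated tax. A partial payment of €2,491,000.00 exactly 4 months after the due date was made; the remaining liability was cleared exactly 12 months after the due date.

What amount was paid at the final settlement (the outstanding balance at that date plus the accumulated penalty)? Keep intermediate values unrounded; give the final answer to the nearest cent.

Monthly rate = 6% ÷ 12 = 0.5%
Balance at month 4: €4,700,000.5100 × (1 + 0.005)^4 = €4,794,707.8732…
After €2,491,000.00 payment: €4,794,707.8732… − €2,491,000.00 = €2,303,707.8732…
Balance at month 12: €2,303,707.8732… × (1 + 0.005)^8 = €2,397,485.0108…
Penalty: 12 × 0.75% × €4,700,000.51 = €423,000.05…
Final settlement = outstanding balance + penalty = €2,397,485.0108… + €423,000.05… = €2,820,485.06

€2,820,485.06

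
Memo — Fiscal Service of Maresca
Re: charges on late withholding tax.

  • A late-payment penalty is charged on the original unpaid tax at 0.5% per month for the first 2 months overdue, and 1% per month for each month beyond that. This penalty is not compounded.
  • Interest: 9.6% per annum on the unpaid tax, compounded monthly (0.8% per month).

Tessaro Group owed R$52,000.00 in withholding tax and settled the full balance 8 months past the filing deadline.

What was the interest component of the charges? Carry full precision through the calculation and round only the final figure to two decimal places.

R$3,422.69

Interest: R$52,000.00 × ((1 + 0.008)^8 − 1) = R$52,000.00 × 0.0658210… = R$3,422.6899…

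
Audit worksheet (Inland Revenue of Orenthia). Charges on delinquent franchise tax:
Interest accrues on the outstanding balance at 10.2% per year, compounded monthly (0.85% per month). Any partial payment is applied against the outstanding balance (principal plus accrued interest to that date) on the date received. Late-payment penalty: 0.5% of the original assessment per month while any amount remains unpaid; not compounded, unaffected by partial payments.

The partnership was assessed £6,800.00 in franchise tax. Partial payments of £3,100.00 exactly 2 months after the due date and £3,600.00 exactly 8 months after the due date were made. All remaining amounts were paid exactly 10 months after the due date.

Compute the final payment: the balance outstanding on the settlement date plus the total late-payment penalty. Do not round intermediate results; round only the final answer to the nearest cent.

£761.98

Balance at month 2: £6,800.0000 × (1 + 0.0085)^2 = £6,916.0913
After £3,100.00 payment: £6,916.0913 − £3,100.00 = £3,816.0913
Balance at month 8: £3,816.0913 × (1 + 0.0085)^6 = £4,014.8948…
After £3,600.00 payment: £4,014.8948… − £3,600.00 = £414.8948…
Balance at month 10: £414.8948… × (1 + 0.0085)^2 = £421.9780…
Penalty: 10 × 0.5% × £6,800.00 = £340.00
Final settlement = outstanding balance + penalty = £421.9780… + £340.00 = £761.98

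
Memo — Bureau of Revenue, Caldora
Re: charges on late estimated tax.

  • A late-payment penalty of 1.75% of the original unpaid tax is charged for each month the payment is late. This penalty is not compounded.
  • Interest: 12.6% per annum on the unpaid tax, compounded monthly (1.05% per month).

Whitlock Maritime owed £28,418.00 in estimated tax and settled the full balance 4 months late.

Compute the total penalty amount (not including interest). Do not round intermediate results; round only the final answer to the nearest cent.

Late-payment penalty = 1.75% × £28,418.00 × 4 mo = £1,989.26

£1,989.26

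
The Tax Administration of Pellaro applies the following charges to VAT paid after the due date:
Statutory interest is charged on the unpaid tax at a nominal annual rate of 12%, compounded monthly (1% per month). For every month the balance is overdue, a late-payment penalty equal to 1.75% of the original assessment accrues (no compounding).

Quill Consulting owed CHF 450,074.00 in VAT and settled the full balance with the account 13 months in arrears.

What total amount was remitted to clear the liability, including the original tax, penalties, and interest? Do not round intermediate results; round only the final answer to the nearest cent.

CHF 614,618.03

Late-payment penalty: 13 × 1.75% × CHF 450,074.00 = CHF 102,391.84…
Interest: CHF 450,074.00 × ((1 + 0.01)^13 − 1) = CHF 450,074.00 × 0.1380933… = CHF 62,152.1951…
Total = CHF 450,074.00 + CHF 102,391.8350 + CHF 62,152.1951… = CHF 614,618.03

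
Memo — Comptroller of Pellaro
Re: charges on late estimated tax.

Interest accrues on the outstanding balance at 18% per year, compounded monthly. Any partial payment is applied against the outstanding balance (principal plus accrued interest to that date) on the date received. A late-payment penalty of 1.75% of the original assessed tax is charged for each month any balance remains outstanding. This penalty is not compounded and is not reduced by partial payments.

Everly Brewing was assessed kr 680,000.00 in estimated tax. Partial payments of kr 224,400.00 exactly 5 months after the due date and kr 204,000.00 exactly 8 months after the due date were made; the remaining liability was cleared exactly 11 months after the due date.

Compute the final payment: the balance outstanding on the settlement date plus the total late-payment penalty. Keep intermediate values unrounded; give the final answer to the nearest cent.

kr 473,218.22

Monthly rate = 18% ÷ 12 = 1.5%
Balance at month 5: kr 680,000.0000 × (1 + 0.015)^5 = kr 732,553.1226…
After kr 224,400.00 payment: kr 732,553.1226… − kr 224,400.00 = kr 508,153.1226…
Balance at month 8: kr 508,153.1226… × (1 + 0.015)^3 = kr 531,364.7315…
After kr 204,000.00 payment: kr 531,364.7315… − kr 204,000.00 = kr 327,364.7315…
Balance at month 11: kr 327,364.7315… × (1 + 0.015)^3 = kr 342,318.2205…
Penalty: 11 × 1.75% × kr 680,000.00 = kr 130,900.00
Final settlement = outstanding balance + penalty = kr 342,318.2205… + kr 130,900.00 = kr 473,218.22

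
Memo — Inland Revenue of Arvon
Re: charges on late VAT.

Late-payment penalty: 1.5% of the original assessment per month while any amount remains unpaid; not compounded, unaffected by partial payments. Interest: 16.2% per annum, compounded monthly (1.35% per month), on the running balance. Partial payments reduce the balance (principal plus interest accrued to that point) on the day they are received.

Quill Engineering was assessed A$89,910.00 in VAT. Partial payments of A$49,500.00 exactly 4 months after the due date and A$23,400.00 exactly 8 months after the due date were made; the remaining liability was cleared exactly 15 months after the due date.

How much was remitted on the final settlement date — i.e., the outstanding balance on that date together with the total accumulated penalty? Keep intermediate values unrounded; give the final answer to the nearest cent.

A$47,101.44

Balance at month 4: A$89,910.0000 × (1 + 0.0135)^4 = A$94,864.3444…
After A$49,500.00 payment: A$94,864.3444… − A$49,500.00 = A$45,364.3444…
Balance at month 8: A$45,364.3444… × (1 + 0.0135)^4 = A$47,864.0729…
After A$23,400.00 payment: A$47,864.0729… − A$23,400.00 = A$24,464.0729…
Balance at month 15: A$24,464.0729… × (1 + 0.0135)^7 = A$26,871.6933…
Penalty: 15 × 1.5% × A$89,910.00 = A$20,229.75
Final settlement = outstanding balance + penalty = A$26,871.6933… + A$20,229.75 = A$47,101.44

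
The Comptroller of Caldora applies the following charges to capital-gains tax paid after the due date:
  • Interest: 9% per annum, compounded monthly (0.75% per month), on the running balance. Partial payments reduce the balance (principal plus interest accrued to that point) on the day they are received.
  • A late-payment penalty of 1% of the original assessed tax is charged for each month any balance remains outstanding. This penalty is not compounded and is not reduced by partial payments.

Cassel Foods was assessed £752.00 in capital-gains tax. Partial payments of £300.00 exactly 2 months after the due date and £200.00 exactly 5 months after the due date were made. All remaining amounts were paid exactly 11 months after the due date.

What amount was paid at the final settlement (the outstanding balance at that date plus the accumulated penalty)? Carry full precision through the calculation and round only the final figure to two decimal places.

Balance at month 2: £752.0000 × (1 + 0.0075)^2 = £763.3223
After £300.00 payment: £763.3223 − £300.00 = £463.3223
Balance at month 5: £463.3223 × (1 + 0.0075)^3 = £473.8254…
After £200.00 payment: £473.8254… − £200.00 = £273.8254…
Balance at month 11: £273.8254… × (1 + 0.0075)^6 = £286.3809…
Penalty: 11 × 1% × £752.00 = £82.72
Final settlement = outstanding balance + penalty = £286.3809… + £82.72 = £369.10

£369.10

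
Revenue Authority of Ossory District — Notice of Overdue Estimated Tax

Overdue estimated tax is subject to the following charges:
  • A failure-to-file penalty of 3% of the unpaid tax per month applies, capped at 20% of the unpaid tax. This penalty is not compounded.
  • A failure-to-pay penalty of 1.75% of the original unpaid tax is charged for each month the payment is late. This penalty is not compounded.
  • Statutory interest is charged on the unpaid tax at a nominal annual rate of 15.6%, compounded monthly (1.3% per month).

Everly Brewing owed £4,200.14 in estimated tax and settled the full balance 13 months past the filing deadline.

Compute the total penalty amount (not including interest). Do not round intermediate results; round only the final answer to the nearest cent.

£1,795.56

Failure-to-file: 13 × 3% × £4,200.14 = £1,638.05…, capped at 20% × £4,200.14 = £840.03…
Failure-to-pay penalty: 13 × 1.75% × £4,200.14 = £955.53…
Total penalty = £840.03… + £955.53… = £1,795.56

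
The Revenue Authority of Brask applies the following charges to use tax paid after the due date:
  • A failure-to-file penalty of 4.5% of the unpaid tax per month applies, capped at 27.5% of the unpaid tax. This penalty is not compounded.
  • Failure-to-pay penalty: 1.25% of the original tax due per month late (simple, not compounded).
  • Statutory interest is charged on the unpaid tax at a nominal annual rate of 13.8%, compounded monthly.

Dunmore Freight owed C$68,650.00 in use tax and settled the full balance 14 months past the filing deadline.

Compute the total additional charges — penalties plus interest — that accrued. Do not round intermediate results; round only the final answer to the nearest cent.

Failure-to-file: 14 × 4.5% × C$68,650.00 = C$43,249.50, capped at 27.5% × C$68,650.00 = C$18,878.75
Failure-to-pay penalty = 1.25% × C$68,650.00 × 14 mo = C$12,013.75
Interest (13.8%/yr ÷ 12 = 1.15%/month): C$68,650.00 × ((1 + 0.0115)^14 − 1) = C$11,918.0701…
Penalties + interest = C$30,892.5000 + C$11,918.0701… = C$42,810.57

C$42,810.57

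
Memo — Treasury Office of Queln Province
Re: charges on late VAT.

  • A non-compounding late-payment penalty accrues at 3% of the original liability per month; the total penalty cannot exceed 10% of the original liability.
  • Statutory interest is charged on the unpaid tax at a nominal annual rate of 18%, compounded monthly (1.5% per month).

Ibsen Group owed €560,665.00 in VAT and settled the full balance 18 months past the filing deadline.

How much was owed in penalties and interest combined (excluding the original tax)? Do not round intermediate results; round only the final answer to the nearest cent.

Penalty (uncapped): 18 × 3% × €560,665.00 = €302,759.10; cap = 10% × €560,665.00 = €56,066.50 → penalty = €56,066.50
Interest: €560,665.00 × ((1 + 0.015)^18 − 1) = €560,665.00 × 0.3073406… = €172,315.1376…
Penalties + interest = €56,066.5000 + €172,315.1376… = €228,381.64

€228,381.64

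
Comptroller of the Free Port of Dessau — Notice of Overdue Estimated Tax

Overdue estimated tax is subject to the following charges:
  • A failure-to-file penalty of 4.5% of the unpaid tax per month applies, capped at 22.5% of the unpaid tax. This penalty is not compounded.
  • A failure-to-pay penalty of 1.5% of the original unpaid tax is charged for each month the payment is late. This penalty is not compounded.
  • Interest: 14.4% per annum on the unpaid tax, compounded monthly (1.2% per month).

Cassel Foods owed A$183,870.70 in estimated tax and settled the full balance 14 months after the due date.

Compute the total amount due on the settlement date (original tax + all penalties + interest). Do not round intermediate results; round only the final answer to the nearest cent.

Failure-to-file: 14 × 4.5% × A$183,870.70 = A$115,838.54…, capped at 22.5% × A$183,870.70 = A$41,370.91…
Failure-to-pay penalty = 1.5% × A$183,870.70 × 14 mo = A$38,612.85…
Interest: A$183,870.70 × ((1 + 0.012)^14 − 1) = A$183,870.70 × 0.1817543… = A$33,419.2823…
Total = A$183,870.70 + A$79,983.7545 + A$33,419.2823… = A$297,273.74

A$297,273.74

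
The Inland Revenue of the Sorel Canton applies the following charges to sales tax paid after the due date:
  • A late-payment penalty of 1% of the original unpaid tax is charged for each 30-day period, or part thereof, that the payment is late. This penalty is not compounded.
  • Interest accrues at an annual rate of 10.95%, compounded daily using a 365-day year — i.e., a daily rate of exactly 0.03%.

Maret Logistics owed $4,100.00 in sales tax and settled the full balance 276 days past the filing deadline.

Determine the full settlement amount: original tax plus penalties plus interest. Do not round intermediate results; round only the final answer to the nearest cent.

$4,863.88

Penalty periods: ⌈276/30⌉ = 10; penalty = 10 × 1% × $4,100.00 = $410.00
Interest: $4,100.00 × ((1 + 0.0003)^276 − 1) = $4,100.00 × 0.08631103… = $353.8752…
Total = $4,100.00 + $410.0000 + $353.8752… = $4,863.88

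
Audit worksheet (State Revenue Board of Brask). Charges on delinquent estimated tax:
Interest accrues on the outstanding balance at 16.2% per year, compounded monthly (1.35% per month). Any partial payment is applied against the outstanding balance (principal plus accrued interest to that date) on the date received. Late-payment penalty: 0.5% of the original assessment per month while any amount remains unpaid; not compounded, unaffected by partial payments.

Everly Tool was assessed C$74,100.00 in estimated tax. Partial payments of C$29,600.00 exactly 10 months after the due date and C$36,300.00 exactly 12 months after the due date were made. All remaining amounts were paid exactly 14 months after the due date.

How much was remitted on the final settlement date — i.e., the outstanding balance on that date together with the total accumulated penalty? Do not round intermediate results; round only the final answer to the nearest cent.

Balance at month 10: C$74,100.0000 × (1 + 0.0135)^10 = C$84,733.6156…
After C$29,600.00 payment: C$84,733.6156… − C$29,600.00 = C$55,133.6156…
Balance at month 12: C$55,133.6156… × (1 + 0.0135)^2 = C$56,632.2713…
After C$36,300.00 payment: C$56,632.2713… − C$36,300.00 = C$20,332.2713…
Balance at month 14: C$20,332.2713… × (1 + 0.0135)^2 = C$20,884.9482…
Penalty: 14 × 0.5% × C$74,100.00 = C$5,187.00
Final settlement = outstanding balance + penalty = C$20,884.9482… + C$5,187.00 = C$26,071.95

C$26,071.95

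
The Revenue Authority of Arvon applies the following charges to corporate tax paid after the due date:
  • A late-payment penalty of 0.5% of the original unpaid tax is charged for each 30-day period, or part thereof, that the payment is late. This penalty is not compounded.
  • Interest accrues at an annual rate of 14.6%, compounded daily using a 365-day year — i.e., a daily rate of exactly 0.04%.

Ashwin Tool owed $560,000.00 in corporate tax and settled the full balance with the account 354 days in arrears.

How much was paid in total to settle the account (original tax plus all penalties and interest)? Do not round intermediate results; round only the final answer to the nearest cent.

Penalty periods: ⌈354/30⌉ = 12; penalty = 12 × 0.5% × $560,000.00 = $33,600.00
Interest: $560,000.00 × ((1 + 0.0004)^354 − 1) = $560,000.00 × 0.15208309… = $85,166.5311…
Total = $560,000.00 + $33,600.0000 + $85,166.5311… = $678,766.53

$678,766.53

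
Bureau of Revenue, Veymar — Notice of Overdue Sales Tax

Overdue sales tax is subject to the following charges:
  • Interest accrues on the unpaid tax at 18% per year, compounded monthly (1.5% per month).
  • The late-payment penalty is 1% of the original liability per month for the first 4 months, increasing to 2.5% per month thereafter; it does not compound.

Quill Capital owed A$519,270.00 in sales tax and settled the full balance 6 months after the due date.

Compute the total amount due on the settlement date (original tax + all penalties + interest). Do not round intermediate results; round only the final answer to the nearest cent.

Penalty, months 1–4: 4 × 1% × A$519,270.00 = A$20,770.80
Penalty, months 5–6: 2 × 2.5% × A$519,270.00 = A$25,963.50
Interest: A$519,270.00 × ((1 + 0.015)^6 − 1) = A$519,270.00 × 0.0934433… = A$48,522.2837…
Total = A$519,270.00 + A$46,734.3000 + A$48,522.2837… = A$614,526.58

A$614,526.58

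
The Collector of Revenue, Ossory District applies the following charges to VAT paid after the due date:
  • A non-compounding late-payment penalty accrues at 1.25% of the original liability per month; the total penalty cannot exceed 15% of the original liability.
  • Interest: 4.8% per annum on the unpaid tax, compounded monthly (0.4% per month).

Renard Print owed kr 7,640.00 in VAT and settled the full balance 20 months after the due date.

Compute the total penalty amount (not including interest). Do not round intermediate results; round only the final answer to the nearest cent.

Penalty (uncapped): 20 × 1.25% × kr 7,640.00 = kr 1,910.00; cap = 15% × kr 7,640.00 = kr 1,146.00 → penalty = kr 1,146.00

kr 1,146.00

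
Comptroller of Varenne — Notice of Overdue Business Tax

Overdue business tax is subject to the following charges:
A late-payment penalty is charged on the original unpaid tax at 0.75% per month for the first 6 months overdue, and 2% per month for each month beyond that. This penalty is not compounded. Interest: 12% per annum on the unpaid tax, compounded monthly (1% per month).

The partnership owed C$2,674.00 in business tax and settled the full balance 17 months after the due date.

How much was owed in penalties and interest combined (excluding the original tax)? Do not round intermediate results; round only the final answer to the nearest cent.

Penalty, months 1–6: 6 × 0.75% × C$2,674.00 = C$120.33
Penalty, months 7–17: 11 × 2% × C$2,674.00 = C$588.28
Interest: C$2,674.00 × ((1 + 0.01)^17 − 1) = C$2,674.00 × 0.1843044… = C$492.8300…
Penalties + interest = C$708.6100 + C$492.8300… = C$1,201.44

C$1,201.44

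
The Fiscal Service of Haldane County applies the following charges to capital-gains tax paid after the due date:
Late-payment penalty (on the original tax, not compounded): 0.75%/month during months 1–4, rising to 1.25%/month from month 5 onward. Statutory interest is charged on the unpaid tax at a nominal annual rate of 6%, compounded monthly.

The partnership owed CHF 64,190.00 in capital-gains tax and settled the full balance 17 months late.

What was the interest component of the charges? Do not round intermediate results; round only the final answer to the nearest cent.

CHF 5,679.95

Interest (6%/yr ÷ 12 = 0.5%/month): CHF 64,190.00 × ((1 + 0.005)^17 − 1) = CHF 5,679.9489…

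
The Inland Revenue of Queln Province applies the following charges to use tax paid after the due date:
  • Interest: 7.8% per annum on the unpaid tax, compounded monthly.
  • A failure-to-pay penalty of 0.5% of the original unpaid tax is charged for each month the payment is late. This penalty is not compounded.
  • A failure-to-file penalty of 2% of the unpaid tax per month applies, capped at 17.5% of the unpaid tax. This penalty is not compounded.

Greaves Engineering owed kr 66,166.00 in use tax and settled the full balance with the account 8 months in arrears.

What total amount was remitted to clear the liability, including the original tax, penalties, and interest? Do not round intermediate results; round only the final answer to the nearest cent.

kr 82,919.13

Failure-to-file: 8 × 2% × kr 66,166.00 = kr 10,586.56 (under the 17.5% cap)
Failure-to-pay penalty: 8 × 0.5% × kr 66,166.00 = kr 2,646.64
Interest (7.8%/yr ÷ 12 = 0.65%/month): kr 66,166.00 × ((1 + 0.0065)^8 − 1) = kr 3,519.9323…
Total = kr 66,166.00 + kr 13,233.2000 + kr 3,519.9323… = kr 82,919.13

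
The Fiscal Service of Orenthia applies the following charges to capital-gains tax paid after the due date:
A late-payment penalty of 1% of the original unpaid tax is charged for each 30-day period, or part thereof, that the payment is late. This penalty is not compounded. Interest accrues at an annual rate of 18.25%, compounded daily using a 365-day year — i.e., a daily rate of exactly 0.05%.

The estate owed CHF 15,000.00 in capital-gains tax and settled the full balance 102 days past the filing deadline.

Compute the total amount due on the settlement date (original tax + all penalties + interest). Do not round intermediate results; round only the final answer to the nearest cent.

Penalty periods: ⌈102/30⌉ = 4; penalty = 4 × 1% × CHF 15,000.00 = CHF 600.00
Interest: CHF 15,000.00 × ((1 + 0.0005)^102 − 1) = CHF 15,000.00 × 0.05230948… = CHF 784.6422…
Total = CHF 15,000.00 + CHF 600.0000 + CHF 784.6422… = CHF 16,384.64

CHF 16,384.64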